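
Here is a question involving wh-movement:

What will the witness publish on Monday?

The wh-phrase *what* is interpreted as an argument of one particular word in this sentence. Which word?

Pre-movement form: The witness will publish what on Monday.
'what' is the direct object of 'publish'. Fronting leaves a gap immediately after 'publish':
What will the witness publish ___ on Monday?

publish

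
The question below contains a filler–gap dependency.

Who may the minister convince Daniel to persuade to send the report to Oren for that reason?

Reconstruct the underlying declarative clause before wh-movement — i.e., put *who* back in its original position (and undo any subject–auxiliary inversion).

'who' functions as the direct object of 'persuade'. Fronting leaves a gap immediately after 'persuade':
Who may the minister convince Daniel to persuade ___ to send the report to Oren for that reason?

The minister may convince Daniel to persuade who to send the report to Oren for that reason.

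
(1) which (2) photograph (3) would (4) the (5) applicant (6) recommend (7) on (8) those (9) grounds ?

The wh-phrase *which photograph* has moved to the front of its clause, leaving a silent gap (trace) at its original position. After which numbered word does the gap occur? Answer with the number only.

6

Underlying clause: The applicant would recommend which photograph on those grounds.
'which photograph' is the direct object of 'recommend'. It moves to the left edge, and the trace sits right after 'recommend':
Which photograph would the applicant recommend ___ on those grounds?
'recommend' is word 6.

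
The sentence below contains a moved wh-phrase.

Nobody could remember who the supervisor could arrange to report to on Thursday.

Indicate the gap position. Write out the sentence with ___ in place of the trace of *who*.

In situ: The supervisor could arrange to report to who on Thursday.
The filler 'who' is interpreted as the object of the preposition 'to'. The gap is right after 'to'.

Nobody could remember who the supervisor could arrange to report to ___ on Thursday.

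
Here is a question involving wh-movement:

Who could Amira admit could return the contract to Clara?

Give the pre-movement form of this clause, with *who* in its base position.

'who' is the subject of the clause embedded under 'admit'. Fronting leaves a gap immediately after 'admit':
Who could Amira admit ___ could return the contract to Clara?

Amira could admit who could return the contract to Clara.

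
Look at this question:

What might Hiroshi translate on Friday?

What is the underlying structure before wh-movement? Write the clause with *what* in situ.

Hiroshi might translate what on Friday.

'what' is the direct object of 'translate'. It moves to the left edge, and the trace sits right after 'translate':
What might Hiroshi translate ___ on Friday?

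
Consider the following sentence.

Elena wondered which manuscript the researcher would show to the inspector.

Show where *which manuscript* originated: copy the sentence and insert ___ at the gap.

Before movement: The researcher would show which manuscript to the inspector.
The filler 'which manuscript' is interpreted as the direct object of 'show'. The gap is right after 'show'.

Elena wondered which manuscript the researcher would show ___ to the inspector.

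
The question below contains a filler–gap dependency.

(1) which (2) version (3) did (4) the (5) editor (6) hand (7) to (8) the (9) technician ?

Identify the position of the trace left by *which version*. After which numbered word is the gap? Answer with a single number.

In situ: The editor did hand which version to the technician.
'which version' is the direct object of 'hand'. It moves to the left edge, and the trace sits right after 'hand':
Which version did the editor hand ___ to the technician?
'hand' is word 6.

6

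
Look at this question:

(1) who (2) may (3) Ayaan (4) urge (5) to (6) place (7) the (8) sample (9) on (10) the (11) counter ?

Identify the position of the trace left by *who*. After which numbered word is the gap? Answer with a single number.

Before movement: Ayaan may urge who to place the sample on the counter.
'who' functions as the direct object of 'urge'. Wh-movement fronts it, leaving a gap right after 'urge':
Who may Ayaan urge ___ to place the sample on the counter?
'urge' is word 4.

4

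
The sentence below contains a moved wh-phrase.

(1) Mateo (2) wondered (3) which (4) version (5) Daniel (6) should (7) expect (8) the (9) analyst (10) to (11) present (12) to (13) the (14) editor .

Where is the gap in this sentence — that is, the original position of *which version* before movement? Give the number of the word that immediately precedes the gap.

11

Underlying clause: Daniel should expect the analyst to present which version to the editor.
The filler 'which version' is interpreted as the direct object of 'present'. Fronting leaves a gap immediately after 'present':
Mateo wondered which version Daniel should expect the analyst to present ___ to the editor.
'present' is word 11.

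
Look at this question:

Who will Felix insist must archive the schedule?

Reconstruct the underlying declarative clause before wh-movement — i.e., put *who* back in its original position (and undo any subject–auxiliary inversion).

Felix will insist who must archive the schedule.

The filler 'who' is interpreted as the subject of the clause embedded under 'insist'. It moves to the left edge, and the trace sits right after 'insist':
Who will Felix insist ___ must archive the schedule?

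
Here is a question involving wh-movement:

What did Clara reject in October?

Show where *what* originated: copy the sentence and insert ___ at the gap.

Before movement: Clara did reject what in October.
'what' is the direct object of 'reject'. The gap is right after 'reject'.

What did Clara reject ___ in October?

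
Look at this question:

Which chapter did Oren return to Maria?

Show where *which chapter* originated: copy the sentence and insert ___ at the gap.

Which chapter did Oren return ___ to Maria?

Underlying clause: Oren did return which chapter to Maria.
'which chapter' functions as the direct object of 'return'. The gap is right after 'return'.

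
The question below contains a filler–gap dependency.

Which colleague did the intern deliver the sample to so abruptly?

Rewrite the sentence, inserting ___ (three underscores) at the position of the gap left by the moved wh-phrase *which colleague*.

Which colleague did the intern deliver the sample to ___ so abruptly?

Pre-movement form: The intern did deliver the sample to which colleague so abruptly.
'which colleague' functions as the object of the preposition 'to' (recipient of 'deliver'). The gap is right after 'to'.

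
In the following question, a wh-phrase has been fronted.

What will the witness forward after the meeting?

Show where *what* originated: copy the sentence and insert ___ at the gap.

What will the witness forward ___ after the meeting?

Pre-movement form: The witness will forward what after the meeting.
'what' functions as the direct object of 'forward'. The gap is right after 'forward'.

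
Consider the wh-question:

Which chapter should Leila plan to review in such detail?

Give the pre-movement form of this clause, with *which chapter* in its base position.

'which chapter' is the direct object of 'review'. Fronting leaves a gap immediately after 'review':
Which chapter should Leila plan to review ___ in such detail?

Leila should plan to review which chapter in such detail.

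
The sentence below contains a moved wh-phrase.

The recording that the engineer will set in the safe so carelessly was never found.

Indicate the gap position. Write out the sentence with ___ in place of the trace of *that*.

'that' functions as the direct object of 'set'. The gap is right after 'set'.

The recording that the engineer will set ___ in the safe so carelessly was never found.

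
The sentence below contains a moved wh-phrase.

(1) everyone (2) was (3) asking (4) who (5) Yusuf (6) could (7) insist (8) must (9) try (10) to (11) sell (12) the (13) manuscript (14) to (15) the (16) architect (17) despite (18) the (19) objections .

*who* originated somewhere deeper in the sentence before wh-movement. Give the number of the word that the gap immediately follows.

7

In situ: Yusuf could insist who must try to sell the manuscript to the architect despite the objections.
The filler 'who' is interpreted as the subject of the clause embedded under 'insist'. It moves to the left edge, and the trace sits right after 'insist':
Everyone was asking who Yusuf could insist ___ must try to sell the manuscript to the architect despite the objections.
'insist' is word 7.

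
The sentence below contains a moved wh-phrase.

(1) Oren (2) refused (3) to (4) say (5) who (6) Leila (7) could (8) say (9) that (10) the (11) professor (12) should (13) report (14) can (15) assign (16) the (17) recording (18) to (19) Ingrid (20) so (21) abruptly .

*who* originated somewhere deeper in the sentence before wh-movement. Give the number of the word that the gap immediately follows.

13

Pre-movement form: Leila could say that the professor should report who can assign the recording to Ingrid so abruptly.
'who' functions as the subject of the clause embedded under 'report'. Wh-movement fronts it, leaving a gap right after 'report':
Oren refused to say who Leila could say that the professor should report ___ can assign the recording to Ingrid so abruptly.
'report' is word 13.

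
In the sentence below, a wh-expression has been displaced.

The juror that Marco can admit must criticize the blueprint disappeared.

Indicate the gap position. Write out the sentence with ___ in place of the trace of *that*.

'that' functions as the subject of the clause embedded under 'admit'. The gap is right after 'admit'.

The juror that Marco can admit ___ must criticize the blueprint disappeared.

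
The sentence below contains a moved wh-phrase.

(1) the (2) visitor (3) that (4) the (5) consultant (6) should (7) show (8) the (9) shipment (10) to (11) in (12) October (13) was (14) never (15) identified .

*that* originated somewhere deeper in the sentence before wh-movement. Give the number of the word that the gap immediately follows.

10

'that' functions as the object of the preposition 'to' (recipient of 'show'). Wh-movement fronts it, leaving a gap right after 'to':
The visitor that the consultant should show the shipment to ___ in October was never identified.
'to' is word 10.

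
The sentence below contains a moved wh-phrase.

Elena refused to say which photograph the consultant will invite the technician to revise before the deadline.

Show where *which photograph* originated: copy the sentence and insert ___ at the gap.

Pre-movement form: The consultant will invite the technician to revise which photograph before the deadline.
'which photograph' functions as the direct object of 'revise'. The gap is right after 'revise'.

Elena refused to say which photograph the consultant will invite the technician to revise ___ before the deadline.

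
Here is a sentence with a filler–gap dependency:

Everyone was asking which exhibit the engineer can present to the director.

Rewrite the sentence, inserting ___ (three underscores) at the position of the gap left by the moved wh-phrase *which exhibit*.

Everyone was asking which exhibit the engineer can present ___ to the director.

Underlying clause: The engineer can present which exhibit to the director.
'which exhibit' is the direct object of 'present'. The gap is right after 'present'.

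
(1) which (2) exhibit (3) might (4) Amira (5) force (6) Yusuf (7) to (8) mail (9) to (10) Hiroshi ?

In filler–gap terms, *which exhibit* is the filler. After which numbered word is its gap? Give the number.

8

Underlying clause: Amira might force Yusuf to mail which exhibit to Hiroshi.
'which exhibit' functions as the direct object of 'mail'. Wh-movement fronts it, leaving a gap right after 'mail':
Which exhibit might Amira force Yusuf to mail ___ to Hiroshi?
'mail' is word 8.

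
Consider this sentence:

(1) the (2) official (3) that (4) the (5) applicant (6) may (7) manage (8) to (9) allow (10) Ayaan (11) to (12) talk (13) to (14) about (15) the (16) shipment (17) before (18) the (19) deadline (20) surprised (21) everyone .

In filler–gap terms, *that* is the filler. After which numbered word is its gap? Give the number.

'that' is the object of the preposition 'to'. Wh-movement fronts it, leaving a gap right after 'to':
The official that the applicant may manage to allow Ayaan to talk to ___ about the shipment before the deadline surprised everyone.
'to' is word 13.

13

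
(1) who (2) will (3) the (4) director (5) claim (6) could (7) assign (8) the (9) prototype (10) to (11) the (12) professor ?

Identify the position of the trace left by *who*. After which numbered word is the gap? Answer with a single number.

In situ: The director will claim who could assign the prototype to the professor.
The filler 'who' is interpreted as the subject of the clause embedded under 'claim'. It moves to the left edge, and the trace sits right after 'claim':
Who will the director claim ___ could assign the prototype to the professor?
'claim' is word 5.

5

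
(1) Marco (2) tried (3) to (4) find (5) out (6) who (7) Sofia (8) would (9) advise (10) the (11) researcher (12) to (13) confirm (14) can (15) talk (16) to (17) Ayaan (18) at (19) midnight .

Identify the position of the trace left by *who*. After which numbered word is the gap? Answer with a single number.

13

Pre-movement form: Sofia would advise the researcher to confirm who can talk to Ayaan at midnight.
The filler 'who' is interpreted as the subject of the clause embedded under 'confirm'. Wh-movement fronts it, leaving a gap right after 'confirm':
Marco tried to find out who Sofia would advise the researcher to confirm ___ can talk to Ayaan at midnight.
'confirm' is word 13.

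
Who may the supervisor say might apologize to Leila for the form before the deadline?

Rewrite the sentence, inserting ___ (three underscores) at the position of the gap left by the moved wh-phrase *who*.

Who may the supervisor say ___ might apologize to Leila for the form before the deadline?

Before movement: The supervisor may say who might apologize to Leila for the form before the deadline.
'who' is the subject of the clause embedded under 'say'. The gap is right after 'say'.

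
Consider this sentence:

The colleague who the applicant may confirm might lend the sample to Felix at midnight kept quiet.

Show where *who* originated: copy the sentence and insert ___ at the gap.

'who' functions as the subject of the clause embedded under 'confirm'. The gap is right after 'confirm'.

The colleague who the applicant may confirm ___ might lend the sample to Felix at midnight kept quiet.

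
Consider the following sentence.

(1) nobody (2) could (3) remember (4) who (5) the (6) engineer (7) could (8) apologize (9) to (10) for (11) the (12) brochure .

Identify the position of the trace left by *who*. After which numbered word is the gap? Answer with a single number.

9

Before movement: The engineer could apologize to who for the brochure.
'who' functions as the object of the preposition 'to'. Wh-movement fronts it, leaving a gap right after 'to':
Nobody could remember who the engineer could apologize to ___ for the brochure.
'to' is word 9.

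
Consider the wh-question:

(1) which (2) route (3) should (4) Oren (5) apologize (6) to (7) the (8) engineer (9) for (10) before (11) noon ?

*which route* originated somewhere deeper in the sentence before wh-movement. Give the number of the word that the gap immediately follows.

9

Before movement: Oren should apologize to the engineer for which route before noon.
The filler 'which route' is interpreted as the object of the preposition 'for'. Fronting leaves a gap immediately after 'for':
Which route should Oren apologize to the engineer for ___ before noon?
'for' is word 9.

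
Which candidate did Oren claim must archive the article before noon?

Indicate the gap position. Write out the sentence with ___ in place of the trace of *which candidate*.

Underlying clause: Oren did claim which candidate must archive the article before noon.
'which candidate' is the subject of the clause embedded under 'claim'. The gap is right after 'claim'.

Which candidate did Oren claim ___ must archive the article before noon?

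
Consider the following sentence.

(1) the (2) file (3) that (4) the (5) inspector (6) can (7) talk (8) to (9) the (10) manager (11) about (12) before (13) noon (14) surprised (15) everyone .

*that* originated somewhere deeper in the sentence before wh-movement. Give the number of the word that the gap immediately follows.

'that' is the object of the preposition 'about'. Fronting leaves a gap immediately after 'about':
The file that the inspector can talk to the manager about ___ before noon surprised everyone.
'about' is word 11.

11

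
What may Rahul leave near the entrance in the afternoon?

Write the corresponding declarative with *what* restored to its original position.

'what' functions as the direct object of 'leave'. Wh-movement fronts it, leaving a gap right after 'leave':
What may Rahul leave ___ near the entrance in the afternoon?

Rahul may leave what near the entrance in the afternoon.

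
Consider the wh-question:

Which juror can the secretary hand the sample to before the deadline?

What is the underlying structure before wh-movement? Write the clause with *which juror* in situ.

'which juror' is the object of the preposition 'to' (recipient of 'hand'). Fronting leaves a gap immediately after 'to':
Which juror can the secretary hand the sample to ___ before the deadline?

The secretary can hand the sample to which juror before the deadline.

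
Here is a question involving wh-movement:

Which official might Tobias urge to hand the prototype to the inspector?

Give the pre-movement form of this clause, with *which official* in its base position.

Tobias might urge which official to hand the prototype to the inspector.

'which official' functions as the direct object of 'urge'. It moves to the left edge, and the trace sits right after 'urge':
Which official might Tobias urge ___ to hand the prototype to the inspector?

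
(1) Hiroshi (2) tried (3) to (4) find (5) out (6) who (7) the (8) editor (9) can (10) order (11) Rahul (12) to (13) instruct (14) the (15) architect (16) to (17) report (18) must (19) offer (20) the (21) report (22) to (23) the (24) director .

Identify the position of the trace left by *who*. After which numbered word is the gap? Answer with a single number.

17

Underlying clause: The editor can order Rahul to instruct the architect to report who must offer the report to the director.
'who' functions as the subject of the clause embedded under 'report'. Fronting leaves a gap immediately after 'report':
Hiroshi tried to find out who the editor can order Rahul to instruct the architect to report ___ must offer the report to the director.
'report' is word 17.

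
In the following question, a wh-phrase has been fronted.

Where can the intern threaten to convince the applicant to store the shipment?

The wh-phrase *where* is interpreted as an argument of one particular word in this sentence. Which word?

Underlying clause: The intern can threaten to convince the applicant to store the shipment where.
'where' is the locative complement of 'store'. Wh-movement fronts it, leaving a gap right after 'shipment':
Where can the intern threaten to convince the applicant to store the shipment ___?

store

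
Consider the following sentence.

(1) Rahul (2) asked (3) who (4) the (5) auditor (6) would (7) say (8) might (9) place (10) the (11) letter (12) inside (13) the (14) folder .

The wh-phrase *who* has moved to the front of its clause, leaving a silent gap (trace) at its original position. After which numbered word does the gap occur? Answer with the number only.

7

Underlying clause: The auditor would say who might place the letter inside the folder.
'who' functions as the subject of the clause embedded under 'say'. Fronting leaves a gap immediately after 'say':
Rahul asked who the auditor would say ___ might place the letter inside the folder.
'say' is word 7.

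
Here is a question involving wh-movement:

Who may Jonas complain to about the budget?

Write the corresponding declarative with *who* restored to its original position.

Jonas may complain to who about the budget.

'who' functions as the object of the preposition 'to'. Fronting leaves a gap immediately after 'to':
Who may Jonas complain to ___ about the budget?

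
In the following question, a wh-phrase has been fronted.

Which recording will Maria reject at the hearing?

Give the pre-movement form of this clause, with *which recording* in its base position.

Maria will reject which recording at the hearing.

'which recording' functions as the direct object of 'reject'. It moves to the left edge, and the trace sits right after 'reject':
Which recording will Maria reject ___ at the hearing?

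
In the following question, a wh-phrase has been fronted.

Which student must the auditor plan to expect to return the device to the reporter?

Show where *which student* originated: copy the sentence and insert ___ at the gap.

In situ: The auditor must plan to expect which student to return the device to the reporter.
'which student' is the direct object of 'expect'. The gap is right after 'expect'.

Which student must the auditor plan to expect ___ to return the device to the reporter?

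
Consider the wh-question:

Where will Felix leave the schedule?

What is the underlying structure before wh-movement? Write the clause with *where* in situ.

'where' is the locative complement of 'leave'. Wh-movement fronts it, leaving a gap right after 'schedule':
Where will Felix leave the schedule ___?

Felix will leave the schedule where.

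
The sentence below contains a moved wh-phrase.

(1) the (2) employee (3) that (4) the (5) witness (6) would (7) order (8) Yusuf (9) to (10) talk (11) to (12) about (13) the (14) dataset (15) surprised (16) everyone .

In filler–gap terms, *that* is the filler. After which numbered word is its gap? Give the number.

11

'that' functions as the object of the preposition 'to'. Fronting leaves a gap immediately after 'to':
The employee that the witness would order Yusuf to talk to ___ about the dataset surprised everyone.
'to' is word 11.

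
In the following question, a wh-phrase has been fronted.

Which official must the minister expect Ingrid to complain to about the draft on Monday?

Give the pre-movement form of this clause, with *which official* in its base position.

The minister must expect Ingrid to complain to which official about the draft on Monday.

'which official' functions as the object of the preposition 'to'. Fronting leaves a gap immediately after 'to':
Which official must the minister expect Ingrid to complain to ___ about the draft on Monday?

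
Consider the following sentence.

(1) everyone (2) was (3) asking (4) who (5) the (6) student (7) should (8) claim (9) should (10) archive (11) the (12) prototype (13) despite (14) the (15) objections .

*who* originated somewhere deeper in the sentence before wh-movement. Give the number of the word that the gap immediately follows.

Pre-movement form: The student should claim who should archive the prototype despite the objections.
'who' functions as the subject of the clause embedded under 'claim'. Fronting leaves a gap immediately after 'claim':
Everyone was asking who the student should claim ___ should archive the prototype despite the objections.
'claim' is word 8.

8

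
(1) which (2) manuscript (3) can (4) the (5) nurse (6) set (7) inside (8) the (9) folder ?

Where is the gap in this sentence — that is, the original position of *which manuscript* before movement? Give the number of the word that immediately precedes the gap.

Pre-movement form: The nurse can set which manuscript inside the folder.
'which manuscript' functions as the direct object of 'set'. It moves to the left edge, and the trace sits right after 'set':
Which manuscript can the nurse set ___ inside the folder?
'set' is word 6.

6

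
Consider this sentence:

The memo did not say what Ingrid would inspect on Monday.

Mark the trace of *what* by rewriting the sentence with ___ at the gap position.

Pre-movement form: Ingrid would inspect what on Monday.
The filler 'what' is interpreted as the direct object of 'inspect'. The gap is right after 'inspect'.

The memo did not say what Ingrid would inspect ___ on Monday.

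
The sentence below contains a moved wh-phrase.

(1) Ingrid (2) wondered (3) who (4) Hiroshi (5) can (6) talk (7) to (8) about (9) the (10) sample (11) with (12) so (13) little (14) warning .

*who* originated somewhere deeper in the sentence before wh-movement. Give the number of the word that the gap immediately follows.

Pre-movement form: Hiroshi can talk to who about the sample with so little warning.
'who' is the object of the preposition 'to'. Fronting leaves a gap immediately after 'to':
Ingrid wondered who Hiroshi can talk to ___ about the sample with so little warning.
'to' is word 7.

7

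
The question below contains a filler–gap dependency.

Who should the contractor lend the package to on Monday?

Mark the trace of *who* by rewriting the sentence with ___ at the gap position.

Underlying clause: The contractor should lend the package to who on Monday.
'who' functions as the object of the preposition 'to' (recipient of 'lend'). The gap is right after 'to'.

Who should the contractor lend the package to ___ on Monday?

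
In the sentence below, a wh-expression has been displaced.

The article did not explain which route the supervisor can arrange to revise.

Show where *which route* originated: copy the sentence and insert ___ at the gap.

In situ: The supervisor can arrange to revise which route.
The filler 'which route' is interpreted as the direct object of 'revise'. The gap is right after 'revise'.

The article did not explain which route the supervisor can arrange to revise ___.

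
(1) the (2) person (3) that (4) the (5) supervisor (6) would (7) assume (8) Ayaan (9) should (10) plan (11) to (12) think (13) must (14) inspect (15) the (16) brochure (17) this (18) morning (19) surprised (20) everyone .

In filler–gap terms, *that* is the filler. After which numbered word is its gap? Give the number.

The filler 'that' is interpreted as the subject of the clause embedded under 'think'. It moves to the left edge, and the trace sits right after 'think':
The person that the supervisor would assume Ayaan should plan to think ___ must inspect the brochure this morning surprised everyone.
'think' is word 12.

12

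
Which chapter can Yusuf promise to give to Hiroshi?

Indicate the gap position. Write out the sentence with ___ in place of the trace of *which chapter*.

Before movement: Yusuf can promise to give which chapter to Hiroshi.
'which chapter' functions as the direct object of 'give'. The gap is right after 'give'.

Which chapter can Yusuf promise to give ___ to Hiroshi?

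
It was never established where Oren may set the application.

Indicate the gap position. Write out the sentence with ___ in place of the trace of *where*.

It was never established where Oren may set the application ___.

Underlying clause: Oren may set the application where.
'where' is the locative complement of 'set'. The gap is right after 'application'.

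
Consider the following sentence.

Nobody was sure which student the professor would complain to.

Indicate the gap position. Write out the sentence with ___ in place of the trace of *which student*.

Underlying clause: The professor would complain to which student.
'which student' functions as the object of the preposition 'to'. The gap is right after 'to'.

Nobody was sure which student the professor would complain to ___.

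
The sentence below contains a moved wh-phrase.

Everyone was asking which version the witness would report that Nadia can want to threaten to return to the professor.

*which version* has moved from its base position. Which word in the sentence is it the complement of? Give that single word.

Pre-movement form: The witness would report that Nadia can want to threaten to return which version to the professor.
'which version' functions as the direct object of 'return'. Wh-movement fronts it, leaving a gap right after 'return':
Everyone was asking which version the witness would report that Nadia can want to threaten to return ___ to the professor.

return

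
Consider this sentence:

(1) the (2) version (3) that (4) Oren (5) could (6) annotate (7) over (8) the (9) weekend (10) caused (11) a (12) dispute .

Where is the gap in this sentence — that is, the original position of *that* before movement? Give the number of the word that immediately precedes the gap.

6

The filler 'that' is interpreted as the direct object of 'annotate'. Fronting leaves a gap immediately after 'annotate':
The version that Oren could annotate ___ over the weekend caused a dispute.
'annotate' is word 6.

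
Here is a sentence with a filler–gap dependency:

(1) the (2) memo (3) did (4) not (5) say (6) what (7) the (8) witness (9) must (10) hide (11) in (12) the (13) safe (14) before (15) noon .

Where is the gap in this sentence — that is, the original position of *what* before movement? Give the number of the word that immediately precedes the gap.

In situ: The witness must hide what in the safe before noon.
'what' is the direct object of 'hide'. It moves to the left edge, and the trace sits right after 'hide':
The memo did not say what the witness must hide ___ in the safe before noon.
'hide' is word 10.

10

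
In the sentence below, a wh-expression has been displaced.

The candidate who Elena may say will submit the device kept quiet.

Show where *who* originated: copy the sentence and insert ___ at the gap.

The candidate who Elena may say ___ will submit the device kept quiet.

The filler 'who' is interpreted as the subject of the clause embedded under 'say'. The gap is right after 'say'.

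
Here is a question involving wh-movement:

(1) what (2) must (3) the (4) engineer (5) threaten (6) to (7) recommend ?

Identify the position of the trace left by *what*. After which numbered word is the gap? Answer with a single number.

7

Underlying clause: The engineer must threaten to recommend what.
'what' is the direct object of 'recommend'. It moves to the left edge, and the trace sits right after 'recommend':
What must the engineer threaten to recommend ___?
'recommend' is word 7.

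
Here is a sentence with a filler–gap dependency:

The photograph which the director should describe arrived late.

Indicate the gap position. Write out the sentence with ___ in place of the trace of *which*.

The photograph which the director should describe ___ arrived late.

The filler 'which' is interpreted as the direct object of 'describe'. The gap is right after 'describe'.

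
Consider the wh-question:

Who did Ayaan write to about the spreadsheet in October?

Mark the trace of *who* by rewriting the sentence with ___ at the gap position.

Who did Ayaan write to ___ about the spreadsheet in October?

Underlying clause: Ayaan did write to who about the spreadsheet in October.
The filler 'who' is interpreted as the object of the preposition 'to'. The gap is right after 'to'.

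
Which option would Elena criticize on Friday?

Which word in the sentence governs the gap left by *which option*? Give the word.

criticize

In situ: Elena would criticize which option on Friday.
'which option' functions as the direct object of 'criticize'. It moves to the left edge, and the trace sits right after 'criticize':
Which option would Elena criticize ___ on Friday?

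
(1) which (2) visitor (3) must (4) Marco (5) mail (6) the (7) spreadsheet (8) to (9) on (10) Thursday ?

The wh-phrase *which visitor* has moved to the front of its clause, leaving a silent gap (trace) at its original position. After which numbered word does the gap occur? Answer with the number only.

In situ: Marco must mail the spreadsheet to which visitor on Thursday.
The filler 'which visitor' is interpreted as the object of the preposition 'to' (recipient of 'mail'). It moves to the left edge, and the trace sits right after 'to':
Which visitor must Marco mail the spreadsheet to ___ on Thursday?
'to' is word 8.

8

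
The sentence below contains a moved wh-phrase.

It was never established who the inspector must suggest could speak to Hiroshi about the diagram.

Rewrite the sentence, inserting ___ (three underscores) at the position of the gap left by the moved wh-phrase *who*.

It was never established who the inspector must suggest ___ could speak to Hiroshi about the diagram.

Underlying clause: The inspector must suggest who could speak to Hiroshi about the diagram.
The filler 'who' is interpreted as the subject of the clause embedded under 'suggest'. The gap is right after 'suggest'.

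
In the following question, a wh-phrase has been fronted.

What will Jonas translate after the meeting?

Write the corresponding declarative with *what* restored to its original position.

Jonas will translate what after the meeting.

The filler 'what' is interpreted as the direct object of 'translate'. Wh-movement fronts it, leaving a gap right after 'translate':
What will Jonas translate ___ after the meeting?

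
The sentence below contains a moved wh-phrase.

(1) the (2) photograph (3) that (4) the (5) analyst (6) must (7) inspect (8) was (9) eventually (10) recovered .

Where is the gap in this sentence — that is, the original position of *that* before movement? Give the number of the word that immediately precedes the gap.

'that' is the direct object of 'inspect'. Fronting leaves a gap immediately after 'inspect':
The photograph that the analyst must inspect ___ was eventually recovered.
'inspect' is word 7.

7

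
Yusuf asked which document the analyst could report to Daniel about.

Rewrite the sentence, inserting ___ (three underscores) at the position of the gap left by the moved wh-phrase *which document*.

Yusuf asked which document the analyst could report to Daniel about ___.

Pre-movement form: The analyst could report to Daniel about which document.
'which document' functions as the object of the preposition 'about'. The gap is right after 'about'.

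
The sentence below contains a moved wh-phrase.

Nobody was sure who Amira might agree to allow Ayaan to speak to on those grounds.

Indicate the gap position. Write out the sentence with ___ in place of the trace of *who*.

Pre-movement form: Amira might agree to allow Ayaan to speak to who on those grounds.
'who' functions as the object of the preposition 'to'. The gap is right after 'to'.

Nobody was sure who Amira might agree to allow Ayaan to speak to ___ on those grounds.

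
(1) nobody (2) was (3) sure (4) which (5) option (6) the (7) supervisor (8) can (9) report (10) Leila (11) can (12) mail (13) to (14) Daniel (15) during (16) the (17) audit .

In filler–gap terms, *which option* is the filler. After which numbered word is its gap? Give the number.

12

Underlying clause: The supervisor can report Leila can mail which option to Daniel during the audit.
'which option' is the direct object of 'mail'. Fronting leaves a gap immediately after 'mail':
Nobody was sure which option the supervisor can report Leila can mail ___ to Daniel during the audit.
'mail' is word 12.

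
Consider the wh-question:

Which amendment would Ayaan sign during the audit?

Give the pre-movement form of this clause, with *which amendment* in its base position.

'which amendment' is the direct object of 'sign'. Wh-movement fronts it, leaving a gap right after 'sign':
Which amendment would Ayaan sign ___ during the audit?

Ayaan would sign which amendment during the audit.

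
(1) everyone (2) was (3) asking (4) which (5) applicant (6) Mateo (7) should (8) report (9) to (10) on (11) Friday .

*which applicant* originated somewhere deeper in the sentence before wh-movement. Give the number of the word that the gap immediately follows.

9

Underlying clause: Mateo should report to which applicant on Friday.
The filler 'which applicant' is interpreted as the object of the preposition 'to'. Fronting leaves a gap immediately after 'to':
Everyone was asking which applicant Mateo should report to ___ on Friday.
'to' is word 9.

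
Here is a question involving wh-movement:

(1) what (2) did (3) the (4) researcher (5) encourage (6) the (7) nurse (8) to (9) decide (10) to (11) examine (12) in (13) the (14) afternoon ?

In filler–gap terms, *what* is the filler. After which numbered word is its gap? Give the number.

11

Before movement: The researcher did encourage the nurse to decide to examine what in the afternoon.
'what' is the direct object of 'examine'. Fronting leaves a gap immediately after 'examine':
What did the researcher encourage the nurse to decide to examine ___ in the afternoon?
'examine' is word 11.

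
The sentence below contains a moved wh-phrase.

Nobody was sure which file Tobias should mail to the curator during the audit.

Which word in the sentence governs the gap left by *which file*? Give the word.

Underlying clause: Tobias should mail which file to the curator during the audit.
'which file' functions as the direct object of 'mail'. It moves to the left edge, and the trace sits right after 'mail':
Nobody was sure which file Tobias should mail ___ to the curator during the audit.

mail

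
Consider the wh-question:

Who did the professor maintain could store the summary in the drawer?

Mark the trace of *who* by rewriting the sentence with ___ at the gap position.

Who did the professor maintain ___ could store the summary in the drawer?

In situ: The professor did maintain who could store the summary in the drawer.
'who' is the subject of the clause embedded under 'maintain'. The gap is right after 'maintain'.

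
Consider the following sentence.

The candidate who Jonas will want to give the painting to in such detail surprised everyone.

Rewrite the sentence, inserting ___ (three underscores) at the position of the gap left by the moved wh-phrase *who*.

The candidate who Jonas will want to give the painting to ___ in such detail surprised everyone.

The filler 'who' is interpreted as the object of the preposition 'to' (recipient of 'give'). The gap is right after 'to'.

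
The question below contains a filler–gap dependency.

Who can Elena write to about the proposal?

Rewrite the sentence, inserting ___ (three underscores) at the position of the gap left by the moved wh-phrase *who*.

Before movement: Elena can write to who about the proposal.
'who' functions as the object of the preposition 'to'. The gap is right after 'to'.

Who can Elena write to ___ about the proposal?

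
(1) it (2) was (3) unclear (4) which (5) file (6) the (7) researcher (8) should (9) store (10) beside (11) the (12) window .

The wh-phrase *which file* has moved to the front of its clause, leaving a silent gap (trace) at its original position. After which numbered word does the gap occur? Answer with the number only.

Underlying clause: The researcher should store which file beside the window.
'which file' functions as the direct object of 'store'. It moves to the left edge, and the trace sits right after 'store':
It was unclear which file the researcher should store ___ beside the window.
'store' is word 9.

9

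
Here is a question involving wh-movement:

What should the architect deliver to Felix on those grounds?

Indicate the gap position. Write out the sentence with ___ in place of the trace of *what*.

Pre-movement form: The architect should deliver what to Felix on those grounds.
The filler 'what' is interpreted as the direct object of 'deliver'. The gap is right after 'deliver'.

What should the architect deliver ___ to Felix on those grounds?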